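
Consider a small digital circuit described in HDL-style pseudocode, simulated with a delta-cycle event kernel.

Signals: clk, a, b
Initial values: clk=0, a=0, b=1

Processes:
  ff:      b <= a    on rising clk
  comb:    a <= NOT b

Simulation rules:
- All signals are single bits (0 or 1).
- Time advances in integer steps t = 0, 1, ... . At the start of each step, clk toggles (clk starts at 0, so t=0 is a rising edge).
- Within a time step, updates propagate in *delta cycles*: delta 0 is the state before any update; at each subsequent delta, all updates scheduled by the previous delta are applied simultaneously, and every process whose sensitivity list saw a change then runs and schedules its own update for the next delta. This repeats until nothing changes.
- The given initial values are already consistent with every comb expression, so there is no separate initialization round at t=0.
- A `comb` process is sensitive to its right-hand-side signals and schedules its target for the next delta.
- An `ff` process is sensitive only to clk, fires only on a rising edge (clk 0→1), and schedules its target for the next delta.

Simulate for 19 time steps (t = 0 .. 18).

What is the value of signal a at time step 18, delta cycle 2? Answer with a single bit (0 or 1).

1

t=0 Δ0: clk=0 a=0 b=1
  Δ1: clk:0→1
  Δ2: b:1→0
  Δ3: a:0→1
  (3Δ to stable)
t=1 Δ0: clk=1 a=1 b=0
  Δ1: clk:1→0
  (1Δ to stable)
t=2 Δ0: clk=0 a=1 b=0
  Δ1: clk:0→1
  Δ2: b:0→1
  Δ3: a:1→0
  (3Δ to stable)
t=3 Δ0: clk=1 a=0 b=1
  Δ1: clk:1→0
  (1Δ to stable)
t=4 Δ0: clk=0 a=0 b=1
  Δ1: clk:0→1
  Δ2: b:1→0
  Δ3: a:0→1
  (3Δ to stable)
t=5 Δ0: clk=1 a=1 b=0
  Δ1: clk:1→0
  (1Δ to stable)
t=6 Δ0: clk=0 a=1 b=0
  Δ1: clk:0→1
  Δ2: b:0→1
  Δ3: a:1→0
  (3Δ to stable)
t=7 Δ0: clk=1 a=0 b=1
  Δ1: clk:1→0
  (1Δ to stable)
t=8 Δ0: clk=0 a=0 b=1
  Δ1: clk:0→1
  Δ2: b:1→0
  Δ3: a:0→1
  (3Δ to stable)
t=9 Δ0: clk=1 a=1 b=0
  Δ1: clk:1→0
  (1Δ to stable)
t=10 Δ0: clk=0 a=1 b=0
  Δ1: clk:0→1
  Δ2: b:0→1
  Δ3: a:1→0
  (3Δ to stable)
t=11 Δ0: clk=1 a=0 b=1
  Δ1: clk:1→0
  (1Δ to stable)
t=12 Δ0: clk=0 a=0 b=1
  Δ1: clk:0→1
  Δ2: b:1→0
  Δ3: a:0→1
  (3Δ to stable)
t=13 Δ0: clk=1 a=1 b=0
  Δ1: clk:1→0
  (1Δ to stable)
t=14 Δ0: clk=0 a=1 b=0
  Δ1: clk:0→1
  Δ2: b:0→1
  Δ3: a:1→0
  (3Δ to stable)
t=15 Δ0: clk=1 a=0 b=1
  Δ1: clk:1→0
  (1Δ to stable)
t=16 Δ0: clk=0 a=0 b=1
  Δ1: clk:0→1
  Δ2: b:1→0
  Δ3: a:0→1
  (3Δ to stable)
t=17 Δ0: clk=1 a=1 b=0
  Δ1: clk:1→0
  (1Δ to stable)
t=18 Δ0: clk=0 a=1 b=0
  Δ1: clk:0→1
  Δ2: b:0→1
  Δ3: a:1→0
  (3Δ to stable)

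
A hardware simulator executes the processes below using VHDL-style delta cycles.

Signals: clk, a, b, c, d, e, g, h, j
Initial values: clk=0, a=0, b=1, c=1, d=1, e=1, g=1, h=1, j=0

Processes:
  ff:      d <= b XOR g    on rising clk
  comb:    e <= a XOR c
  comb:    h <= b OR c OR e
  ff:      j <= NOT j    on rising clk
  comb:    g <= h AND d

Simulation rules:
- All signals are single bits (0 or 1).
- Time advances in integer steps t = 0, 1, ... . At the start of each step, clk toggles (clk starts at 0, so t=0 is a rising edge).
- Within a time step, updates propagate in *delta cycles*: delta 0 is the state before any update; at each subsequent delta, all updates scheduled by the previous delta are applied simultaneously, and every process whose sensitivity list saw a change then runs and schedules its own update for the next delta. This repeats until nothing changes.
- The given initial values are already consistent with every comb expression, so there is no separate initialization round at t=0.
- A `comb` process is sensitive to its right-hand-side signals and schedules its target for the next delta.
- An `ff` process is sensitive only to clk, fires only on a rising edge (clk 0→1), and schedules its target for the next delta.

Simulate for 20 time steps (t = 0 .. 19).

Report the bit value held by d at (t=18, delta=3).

t=0 Δ0: e=1 c=1 h=1 b=1 g=1 clk=0 j=0 a=0 d=1
  Δ1: clk:0→1
  Δ2: j:0→1, d:1→0
  Δ3: g:1→0
  (3Δ to stable)
t=1 Δ0: e=1 c=1 h=1 b=1 g=0 clk=1 j=1 a=0 d=0
  Δ1: clk:1→0
  (1Δ to stable)
t=2 Δ0: e=1 c=1 h=1 b=1 g=0 clk=0 j=1 a=0 d=0
  Δ1: clk:0→1
  Δ2: j:1→0, d:0→1
  Δ3: g:0→1
  (3Δ to stable)
t=3 Δ0: e=1 c=1 h=1 b=1 g=1 clk=1 j=0 a=0 d=1
  Δ1: clk:1→0
  (1Δ to stable)
t=4 Δ0: e=1 c=1 h=1 b=1 g=1 clk=0 j=0 a=0 d=1
  Δ1: clk:0→1
  Δ2: j:0→1, d:1→0
  Δ3: g:1→0
  (3Δ to stable)
t=5 Δ0: e=1 c=1 h=1 b=1 g=0 clk=1 j=1 a=0 d=0
  Δ1: clk:1→0
  (1Δ to stable)
t=6 Δ0: e=1 c=1 h=1 b=1 g=0 clk=0 j=1 a=0 d=0
  Δ1: clk:0→1
  Δ2: j:1→0, d:0→1
  Δ3: g:0→1
  (3Δ to stable)
t=7 Δ0: e=1 c=1 h=1 b=1 g=1 clk=1 j=0 a=0 d=1
  Δ1: clk:1→0
  (1Δ to stable)
t=8 Δ0: e=1 c=1 h=1 b=1 g=1 clk=0 j=0 a=0 d=1
  Δ1: clk:0→1
  Δ2: j:0→1, d:1→0
  Δ3: g:1→0
  (3Δ to stable)
t=9 Δ0: e=1 c=1 h=1 b=1 g=0 clk=1 j=1 a=0 d=0
  Δ1: clk:1→0
  (1Δ to stable)
t=10 Δ0: e=1 c=1 h=1 b=1 g=0 clk=0 j=1 a=0 d=0
  Δ1: clk:0→1
  Δ2: j:1→0, d:0→1
  Δ3: g:0→1
  (3Δ to stable)
t=11 Δ0: e=1 c=1 h=1 b=1 g=1 clk=1 j=0 a=0 d=1
  Δ1: clk:1→0
  (1Δ to stable)
t=12 Δ0: e=1 c=1 h=1 b=1 g=1 clk=0 j=0 a=0 d=1
  Δ1: clk:0→1
  Δ2: j:0→1, d:1→0
  Δ3: g:1→0
  (3Δ to stable)
t=13 Δ0: e=1 c=1 h=1 b=1 g=0 clk=1 j=1 a=0 d=0
  Δ1: clk:1→0
  (1Δ to stable)
t=14 Δ0: e=1 c=1 h=1 b=1 g=0 clk=0 j=1 a=0 d=0
  Δ1: clk:0→1
  Δ2: j:1→0, d:0→1
  Δ3: g:0→1
  (3Δ to stable)
t=15 Δ0: e=1 c=1 h=1 b=1 g=1 clk=1 j=0 a=0 d=1
  Δ1: clk:1→0
  (1Δ to stable)
t=16 Δ0: e=1 c=1 h=1 b=1 g=1 clk=0 j=0 a=0 d=1
  Δ1: clk:0→1
  Δ2: j:0→1, d:1→0
  Δ3: g:1→0
  (3Δ to stable)
t=17 Δ0: e=1 c=1 h=1 b=1 g=0 clk=1 j=1 a=0 d=0
  Δ1: clk:1→0
  (1Δ to stable)
t=18 Δ0: e=1 c=1 h=1 b=1 g=0 clk=0 j=1 a=0 d=0
  Δ1: clk:0→1
  Δ2: j:1→0, d:0→1
  Δ3: g:0→1
  (3Δ to stable)
t=19 Δ0: e=1 c=1 h=1 b=1 g=1 clk=1 j=0 a=0 d=1
  Δ1: clk:1→0
  (1Δ to stable)

1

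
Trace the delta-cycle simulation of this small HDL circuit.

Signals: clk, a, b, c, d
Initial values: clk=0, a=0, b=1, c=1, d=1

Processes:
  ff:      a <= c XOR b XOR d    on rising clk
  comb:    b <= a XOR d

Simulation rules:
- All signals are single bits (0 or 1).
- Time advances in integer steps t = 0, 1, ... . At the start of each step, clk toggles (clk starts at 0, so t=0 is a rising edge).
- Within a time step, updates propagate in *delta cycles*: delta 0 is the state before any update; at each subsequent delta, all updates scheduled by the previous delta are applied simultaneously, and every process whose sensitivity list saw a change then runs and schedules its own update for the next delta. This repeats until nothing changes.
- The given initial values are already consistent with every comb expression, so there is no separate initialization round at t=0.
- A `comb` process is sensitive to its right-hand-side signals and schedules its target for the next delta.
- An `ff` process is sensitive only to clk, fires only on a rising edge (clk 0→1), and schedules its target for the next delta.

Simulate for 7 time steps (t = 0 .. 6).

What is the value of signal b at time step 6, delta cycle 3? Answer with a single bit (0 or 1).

[bits: d,a,clk,c,b]
t=0: Δ0=10011 Δ1=10111 Δ2=11111 Δ3=11110 | 3Δ
t=1: Δ0=11110 Δ1=11010 | 1Δ
t=2: Δ0=11010 Δ1=11110 Δ2=10110 Δ3=10111 | 3Δ
t=3: Δ0=10111 Δ1=10011 | 1Δ
t=4: Δ0=10011 Δ1=10111 Δ2=11111 Δ3=11110 | 3Δ
t=5: Δ0=11110 Δ1=11010 | 1Δ
t=6: Δ0=11010 Δ1=11110 Δ2=10110 Δ3=10111 | 3Δ

1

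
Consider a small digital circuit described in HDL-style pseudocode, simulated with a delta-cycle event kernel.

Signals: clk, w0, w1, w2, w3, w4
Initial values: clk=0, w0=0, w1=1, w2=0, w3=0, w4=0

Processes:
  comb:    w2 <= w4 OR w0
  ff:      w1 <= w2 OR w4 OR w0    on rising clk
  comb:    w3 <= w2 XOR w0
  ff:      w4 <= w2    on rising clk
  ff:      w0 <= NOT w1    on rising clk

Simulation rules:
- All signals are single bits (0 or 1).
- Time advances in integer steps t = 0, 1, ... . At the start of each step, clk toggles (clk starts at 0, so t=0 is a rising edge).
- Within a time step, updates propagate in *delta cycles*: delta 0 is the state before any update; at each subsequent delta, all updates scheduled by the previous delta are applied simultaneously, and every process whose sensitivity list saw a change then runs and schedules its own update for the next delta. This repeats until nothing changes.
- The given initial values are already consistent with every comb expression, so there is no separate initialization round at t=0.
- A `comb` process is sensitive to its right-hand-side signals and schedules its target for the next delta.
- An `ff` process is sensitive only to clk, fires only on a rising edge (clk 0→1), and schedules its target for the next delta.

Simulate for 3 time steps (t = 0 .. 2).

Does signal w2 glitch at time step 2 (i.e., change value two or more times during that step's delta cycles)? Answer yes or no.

no

t0.Δ0 w2=0 w3=0 w0=0 w1=1 w4=0 clk=0
t0.Δ1 w2=0 w3=0 w0=0 w1=1 w4=0 clk=1
t0.Δ2 w2=0 w3=0 w0=0 w1=0 w4=0 clk=1
t1.Δ0 w2=0 w3=0 w0=0 w1=0 w4=0 clk=1
t1.Δ1 w2=0 w3=0 w0=0 w1=0 w4=0 clk=0
t2.Δ0 w2=0 w3=0 w0=0 w1=0 w4=0 clk=0
t2.Δ1 w2=0 w3=0 w0=0 w1=0 w4=0 clk=1
t2.Δ2 w2=0 w3=0 w0=1 w1=0 w4=0 clk=1
t2.Δ3 w2=1 w3=1 w0=1 w1=0 w4=0 clk=1
t2.Δ4 w2=1 w3=0 w0=1 w1=0 w4=0 clk=1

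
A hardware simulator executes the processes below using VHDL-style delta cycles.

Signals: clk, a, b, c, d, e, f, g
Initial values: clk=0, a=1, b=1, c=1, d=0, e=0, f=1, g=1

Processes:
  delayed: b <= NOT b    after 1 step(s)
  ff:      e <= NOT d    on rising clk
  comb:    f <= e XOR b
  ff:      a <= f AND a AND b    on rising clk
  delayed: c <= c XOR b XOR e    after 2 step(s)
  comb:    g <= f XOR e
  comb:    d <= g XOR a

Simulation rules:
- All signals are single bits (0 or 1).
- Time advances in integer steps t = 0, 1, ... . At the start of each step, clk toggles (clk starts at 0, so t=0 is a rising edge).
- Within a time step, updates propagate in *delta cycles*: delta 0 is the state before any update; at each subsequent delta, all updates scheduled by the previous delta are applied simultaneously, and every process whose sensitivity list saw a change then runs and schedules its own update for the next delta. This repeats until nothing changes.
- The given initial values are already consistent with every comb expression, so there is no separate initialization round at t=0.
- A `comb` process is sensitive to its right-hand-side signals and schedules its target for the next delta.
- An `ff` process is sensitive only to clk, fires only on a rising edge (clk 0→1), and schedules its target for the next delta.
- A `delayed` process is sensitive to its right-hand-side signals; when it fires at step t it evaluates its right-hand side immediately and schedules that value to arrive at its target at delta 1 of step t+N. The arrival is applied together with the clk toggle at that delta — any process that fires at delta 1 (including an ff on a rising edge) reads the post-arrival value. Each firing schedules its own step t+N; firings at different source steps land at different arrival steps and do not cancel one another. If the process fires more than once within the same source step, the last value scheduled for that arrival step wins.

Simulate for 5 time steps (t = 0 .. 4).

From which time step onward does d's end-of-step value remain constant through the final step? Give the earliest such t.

[bits: e,d,c,a,g,clk,f,b]
t=0: Δ0=00111011 Δ1=00111111 Δ2=10111111 Δ3=10110101 Δ4=11111101 Δ5=10111101 | 5Δ
t=1: Δ0=10111101 Δ1=10111001 | 1Δ
t=2: Δ0=10111001 Δ1=10111101 Δ2=10101101 Δ3=11101101 | 3Δ
t=3: Δ0=11101101 Δ1=11101001 | 1Δ
t=4: Δ0=11101001 Δ1=11101101 Δ2=01101101 Δ3=01100111 Δ4=00101111 Δ5=01101111 | 5Δ

2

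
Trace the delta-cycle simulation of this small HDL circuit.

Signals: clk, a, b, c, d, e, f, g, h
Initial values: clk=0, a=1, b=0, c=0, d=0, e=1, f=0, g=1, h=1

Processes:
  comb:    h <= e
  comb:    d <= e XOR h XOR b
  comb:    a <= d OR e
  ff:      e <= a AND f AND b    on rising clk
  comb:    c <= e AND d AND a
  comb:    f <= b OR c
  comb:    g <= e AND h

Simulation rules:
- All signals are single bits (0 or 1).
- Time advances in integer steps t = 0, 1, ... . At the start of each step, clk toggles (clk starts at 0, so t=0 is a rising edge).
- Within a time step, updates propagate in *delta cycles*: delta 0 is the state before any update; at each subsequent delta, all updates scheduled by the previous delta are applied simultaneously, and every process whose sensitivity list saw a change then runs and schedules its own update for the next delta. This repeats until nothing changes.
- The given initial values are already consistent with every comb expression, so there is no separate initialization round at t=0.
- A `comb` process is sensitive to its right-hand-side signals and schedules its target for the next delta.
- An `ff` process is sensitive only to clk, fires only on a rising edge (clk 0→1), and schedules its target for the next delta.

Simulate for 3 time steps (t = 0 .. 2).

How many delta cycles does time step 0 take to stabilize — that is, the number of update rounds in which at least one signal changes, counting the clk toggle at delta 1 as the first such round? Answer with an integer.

5

t=0 Δ0: b=0 c=0 e=1 h=1 clk=0 g=1 f=0 d=0 a=1
  Δ1: clk:0→1
  Δ2: e:1→0
  Δ3: h:1→0, g:1→0, d:0→1, a:1→0
  Δ4: d:1→0, a:0→1
  Δ5: a:1→0
  (5Δ to stable)
t=1 Δ0: b=0 c=0 e=0 h=0 clk=1 g=0 f=0 d=0 a=0
  Δ1: clk:1→0
  (1Δ to stable)
t=2 Δ0: b=0 c=0 e=0 h=0 clk=0 g=0 f=0 d=0 a=0
  Δ1: clk:0→1
  (1Δ to stable)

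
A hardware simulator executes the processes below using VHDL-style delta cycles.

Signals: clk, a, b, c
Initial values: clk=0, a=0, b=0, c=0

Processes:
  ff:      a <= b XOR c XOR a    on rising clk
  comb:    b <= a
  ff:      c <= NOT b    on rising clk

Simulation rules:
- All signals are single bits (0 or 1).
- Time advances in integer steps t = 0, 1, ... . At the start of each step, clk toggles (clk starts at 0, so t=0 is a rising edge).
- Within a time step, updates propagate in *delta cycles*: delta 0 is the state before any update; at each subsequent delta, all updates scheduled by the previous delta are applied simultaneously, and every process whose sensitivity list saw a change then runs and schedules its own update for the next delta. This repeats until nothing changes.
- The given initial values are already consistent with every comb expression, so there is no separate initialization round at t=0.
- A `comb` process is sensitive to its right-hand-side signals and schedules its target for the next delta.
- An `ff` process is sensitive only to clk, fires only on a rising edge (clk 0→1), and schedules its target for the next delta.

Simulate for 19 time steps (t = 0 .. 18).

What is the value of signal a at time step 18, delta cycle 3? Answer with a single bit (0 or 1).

1

[bits: c,a,clk,b]
t=0: Δ0=0000 Δ1=0010 Δ2=1010 | 2Δ
t=1: Δ0=1010 Δ1=1000 | 1Δ
t=2: Δ0=1000 Δ1=1010 Δ2=1110 Δ3=1111 | 3Δ
t=3: Δ0=1111 Δ1=1101 | 1Δ
t=4: Δ0=1101 Δ1=1111 Δ2=0111 | 2Δ
t=5: Δ0=0111 Δ1=0101 | 1Δ
t=6: Δ0=0101 Δ1=0111 Δ2=0011 Δ3=0010 | 3Δ
t=7: Δ0=0010 Δ1=0000 | 1Δ
t=8: Δ0=0000 Δ1=0010 Δ2=1010 | 2Δ
t=9: Δ0=1010 Δ1=1000 | 1Δ
t=10: Δ0=1000 Δ1=1010 Δ2=1110 Δ3=1111 | 3Δ
t=11: Δ0=1111 Δ1=1101 | 1Δ
t=12: Δ0=1101 Δ1=1111 Δ2=0111 | 2Δ
t=13: Δ0=0111 Δ1=0101 | 1Δ
t=14: Δ0=0101 Δ1=0111 Δ2=0011 Δ3=0010 | 3Δ
t=15: Δ0=0010 Δ1=0000 | 1Δ
t=16: Δ0=0000 Δ1=0010 Δ2=1010 | 2Δ
t=17: Δ0=1010 Δ1=1000 | 1Δ
t=18: Δ0=1000 Δ1=1010 Δ2=1110 Δ3=1111 | 3Δ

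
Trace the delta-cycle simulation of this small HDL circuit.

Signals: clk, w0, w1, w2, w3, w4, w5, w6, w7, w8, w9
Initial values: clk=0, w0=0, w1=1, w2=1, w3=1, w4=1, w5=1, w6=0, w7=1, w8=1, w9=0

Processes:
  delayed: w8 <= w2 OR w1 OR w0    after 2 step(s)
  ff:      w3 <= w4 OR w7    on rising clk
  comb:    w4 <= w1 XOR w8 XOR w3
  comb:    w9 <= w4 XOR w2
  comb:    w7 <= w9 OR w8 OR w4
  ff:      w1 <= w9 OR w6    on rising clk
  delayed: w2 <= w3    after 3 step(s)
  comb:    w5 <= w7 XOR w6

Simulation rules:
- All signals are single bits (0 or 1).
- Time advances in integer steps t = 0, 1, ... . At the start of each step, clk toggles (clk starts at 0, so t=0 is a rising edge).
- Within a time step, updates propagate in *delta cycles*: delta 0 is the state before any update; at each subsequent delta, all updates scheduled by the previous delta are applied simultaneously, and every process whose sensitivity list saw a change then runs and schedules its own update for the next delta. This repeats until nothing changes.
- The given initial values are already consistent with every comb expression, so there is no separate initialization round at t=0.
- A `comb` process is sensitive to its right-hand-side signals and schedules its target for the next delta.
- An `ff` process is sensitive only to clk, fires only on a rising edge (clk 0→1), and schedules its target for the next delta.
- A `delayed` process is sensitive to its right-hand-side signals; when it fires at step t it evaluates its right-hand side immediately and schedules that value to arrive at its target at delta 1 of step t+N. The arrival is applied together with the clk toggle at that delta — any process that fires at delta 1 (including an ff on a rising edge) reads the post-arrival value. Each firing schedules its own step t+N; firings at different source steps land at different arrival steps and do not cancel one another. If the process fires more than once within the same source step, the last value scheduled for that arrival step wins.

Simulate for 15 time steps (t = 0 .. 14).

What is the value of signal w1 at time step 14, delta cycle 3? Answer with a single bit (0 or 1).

1

t0.Δ0 w5=1 w4=1 clk=0 w1=1 w3=1 w2=1 w6=0 w9=0 w7=1 w8=1 w0=0
t0.Δ1 w5=1 w4=1 clk=1 w1=1 w3=1 w2=1 w6=0 w9=0 w7=1 w8=1 w0=0
t0.Δ2 w5=1 w4=1 clk=1 w1=0 w3=1 w2=1 w6=0 w9=0 w7=1 w8=1 w0=0
t0.Δ3 w5=1 w4=0 clk=1 w1=0 w3=1 w2=1 w6=0 w9=0 w7=1 w8=1 w0=0
t0.Δ4 w5=1 w4=0 clk=1 w1=0 w3=1 w2=1 w6=0 w9=1 w7=1 w8=1 w0=0
t1.Δ0 w5=1 w4=0 clk=1 w1=0 w3=1 w2=1 w6=0 w9=1 w7=1 w8=1 w0=0
t1.Δ1 w5=1 w4=0 clk=0 w1=0 w3=1 w2=1 w6=0 w9=1 w7=1 w8=1 w0=0
t2.Δ0 w5=1 w4=0 clk=0 w1=0 w3=1 w2=1 w6=0 w9=1 w7=1 w8=1 w0=0
t2.Δ1 w5=1 w4=0 clk=1 w1=0 w3=1 w2=1 w6=0 w9=1 w7=1 w8=1 w0=0
t2.Δ2 w5=1 w4=0 clk=1 w1=1 w3=1 w2=1 w6=0 w9=1 w7=1 w8=1 w0=0
t2.Δ3 w5=1 w4=1 clk=1 w1=1 w3=1 w2=1 w6=0 w9=1 w7=1 w8=1 w0=0
t2.Δ4 w5=1 w4=1 clk=1 w1=1 w3=1 w2=1 w6=0 w9=0 w7=1 w8=1 w0=0
t3.Δ0 w5=1 w4=1 clk=1 w1=1 w3=1 w2=1 w6=0 w9=0 w7=1 w8=1 w0=0
t3.Δ1 w5=1 w4=1 clk=0 w1=1 w3=1 w2=1 w6=0 w9=0 w7=1 w8=1 w0=0
t4.Δ0 w5=1 w4=1 clk=0 w1=1 w3=1 w2=1 w6=0 w9=0 w7=1 w8=1 w0=0
t4.Δ1 w5=1 w4=1 clk=1 w1=1 w3=1 w2=1 w6=0 w9=0 w7=1 w8=1 w0=0
t4.Δ2 w5=1 w4=1 clk=1 w1=0 w3=1 w2=1 w6=0 w9=0 w7=1 w8=1 w0=0
t4.Δ3 w5=1 w4=0 clk=1 w1=0 w3=1 w2=1 w6=0 w9=0 w7=1 w8=1 w0=0
t4.Δ4 w5=1 w4=0 clk=1 w1=0 w3=1 w2=1 w6=0 w9=1 w7=1 w8=1 w0=0
t5.Δ0 w5=1 w4=0 clk=1 w1=0 w3=1 w2=1 w6=0 w9=1 w7=1 w8=1 w0=0
t5.Δ1 w5=1 w4=0 clk=0 w1=0 w3=1 w2=1 w6=0 w9=1 w7=1 w8=1 w0=0
t6.Δ0 w5=1 w4=0 clk=0 w1=0 w3=1 w2=1 w6=0 w9=1 w7=1 w8=1 w0=0
t6.Δ1 w5=1 w4=0 clk=1 w1=0 w3=1 w2=1 w6=0 w9=1 w7=1 w8=1 w0=0
t6.Δ2 w5=1 w4=0 clk=1 w1=1 w3=1 w2=1 w6=0 w9=1 w7=1 w8=1 w0=0
t6.Δ3 w5=1 w4=1 clk=1 w1=1 w3=1 w2=1 w6=0 w9=1 w7=1 w8=1 w0=0
t6.Δ4 w5=1 w4=1 clk=1 w1=1 w3=1 w2=1 w6=0 w9=0 w7=1 w8=1 w0=0
t7.Δ0 w5=1 w4=1 clk=1 w1=1 w3=1 w2=1 w6=0 w9=0 w7=1 w8=1 w0=0
t7.Δ1 w5=1 w4=1 clk=0 w1=1 w3=1 w2=1 w6=0 w9=0 w7=1 w8=1 w0=0
t8.Δ0 w5=1 w4=1 clk=0 w1=1 w3=1 w2=1 w6=0 w9=0 w7=1 w8=1 w0=0
t8.Δ1 w5=1 w4=1 clk=1 w1=1 w3=1 w2=1 w6=0 w9=0 w7=1 w8=1 w0=0
t8.Δ2 w5=1 w4=1 clk=1 w1=0 w3=1 w2=1 w6=0 w9=0 w7=1 w8=1 w0=0
t8.Δ3 w5=1 w4=0 clk=1 w1=0 w3=1 w2=1 w6=0 w9=0 w7=1 w8=1 w0=0
t8.Δ4 w5=1 w4=0 clk=1 w1=0 w3=1 w2=1 w6=0 w9=1 w7=1 w8=1 w0=0
t9.Δ0 w5=1 w4=0 clk=1 w1=0 w3=1 w2=1 w6=0 w9=1 w7=1 w8=1 w0=0
t9.Δ1 w5=1 w4=0 clk=0 w1=0 w3=1 w2=1 w6=0 w9=1 w7=1 w8=1 w0=0
t10.Δ0 w5=1 w4=0 clk=0 w1=0 w3=1 w2=1 w6=0 w9=1 w7=1 w8=1 w0=0
t10.Δ1 w5=1 w4=0 clk=1 w1=0 w3=1 w2=1 w6=0 w9=1 w7=1 w8=1 w0=0
t10.Δ2 w5=1 w4=0 clk=1 w1=1 w3=1 w2=1 w6=0 w9=1 w7=1 w8=1 w0=0
t10.Δ3 w5=1 w4=1 clk=1 w1=1 w3=1 w2=1 w6=0 w9=1 w7=1 w8=1 w0=0
t10.Δ4 w5=1 w4=1 clk=1 w1=1 w3=1 w2=1 w6=0 w9=0 w7=1 w8=1 w0=0
t11.Δ0 w5=1 w4=1 clk=1 w1=1 w3=1 w2=1 w6=0 w9=0 w7=1 w8=1 w0=0
t11.Δ1 w5=1 w4=1 clk=0 w1=1 w3=1 w2=1 w6=0 w9=0 w7=1 w8=1 w0=0
t12.Δ0 w5=1 w4=1 clk=0 w1=1 w3=1 w2=1 w6=0 w9=0 w7=1 w8=1 w0=0
t12.Δ1 w5=1 w4=1 clk=1 w1=1 w3=1 w2=1 w6=0 w9=0 w7=1 w8=1 w0=0
t12.Δ2 w5=1 w4=1 clk=1 w1=0 w3=1 w2=1 w6=0 w9=0 w7=1 w8=1 w0=0
t12.Δ3 w5=1 w4=0 clk=1 w1=0 w3=1 w2=1 w6=0 w9=0 w7=1 w8=1 w0=0
t12.Δ4 w5=1 w4=0 clk=1 w1=0 w3=1 w2=1 w6=0 w9=1 w7=1 w8=1 w0=0
t13.Δ0 w5=1 w4=0 clk=1 w1=0 w3=1 w2=1 w6=0 w9=1 w7=1 w8=1 w0=0
t13.Δ1 w5=1 w4=0 clk=0 w1=0 w3=1 w2=1 w6=0 w9=1 w7=1 w8=1 w0=0
t14.Δ0 w5=1 w4=0 clk=0 w1=0 w3=1 w2=1 w6=0 w9=1 w7=1 w8=1 w0=0
t14.Δ1 w5=1 w4=0 clk=1 w1=0 w3=1 w2=1 w6=0 w9=1 w7=1 w8=1 w0=0
t14.Δ2 w5=1 w4=0 clk=1 w1=1 w3=1 w2=1 w6=0 w9=1 w7=1 w8=1 w0=0
t14.Δ3 w5=1 w4=1 clk=1 w1=1 w3=1 w2=1 w6=0 w9=1 w7=1 w8=1 w0=0
t14.Δ4 w5=1 w4=1 clk=1 w1=1 w3=1 w2=1 w6=0 w9=0 w7=1 w8=1 w0=0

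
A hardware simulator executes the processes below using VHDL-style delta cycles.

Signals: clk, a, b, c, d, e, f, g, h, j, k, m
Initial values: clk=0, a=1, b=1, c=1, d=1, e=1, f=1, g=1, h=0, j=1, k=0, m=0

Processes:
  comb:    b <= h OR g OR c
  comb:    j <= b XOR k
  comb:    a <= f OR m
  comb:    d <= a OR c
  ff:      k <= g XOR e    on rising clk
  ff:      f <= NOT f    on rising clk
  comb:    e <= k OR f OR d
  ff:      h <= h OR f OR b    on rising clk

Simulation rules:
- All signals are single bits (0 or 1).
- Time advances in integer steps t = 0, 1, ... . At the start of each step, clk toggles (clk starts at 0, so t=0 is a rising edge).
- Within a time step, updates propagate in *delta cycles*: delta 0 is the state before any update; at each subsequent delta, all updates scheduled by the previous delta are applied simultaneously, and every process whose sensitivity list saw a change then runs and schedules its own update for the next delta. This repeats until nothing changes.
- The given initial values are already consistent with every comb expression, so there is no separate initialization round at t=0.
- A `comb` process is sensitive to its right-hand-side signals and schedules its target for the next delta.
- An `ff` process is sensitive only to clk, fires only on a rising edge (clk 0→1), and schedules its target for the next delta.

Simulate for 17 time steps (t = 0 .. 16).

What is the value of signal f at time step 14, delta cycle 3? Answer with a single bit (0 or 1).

[bits: m,f,k,g,d,h,c,j,clk,b,e,a]
t=0: Δ0=010110110111 Δ1=010110111111 Δ2=000111111111 Δ3=000111111110 | 3Δ
t=1: Δ0=000111111110 Δ1=000111110110 | 1Δ
t=2: Δ0=000111110110 Δ1=000111111110 Δ2=010111111110 Δ3=010111111111 | 3Δ
t=3: Δ0=010111111111 Δ1=010111110111 | 1Δ
t=4: Δ0=010111110111 Δ1=010111111111 Δ2=000111111111 Δ3=000111111110 | 3Δ
t=5: Δ0=000111111110 Δ1=000111110110 | 1Δ
t=6: Δ0=000111110110 Δ1=000111111110 Δ2=010111111110 Δ3=010111111111 | 3Δ
t=7: Δ0=010111111111 Δ1=010111110111 | 1Δ
t=8: Δ0=010111110111 Δ1=010111111111 Δ2=000111111111 Δ3=000111111110 | 3Δ
t=9: Δ0=000111111110 Δ1=000111110110 | 1Δ
t=10: Δ0=000111110110 Δ1=000111111110 Δ2=010111111110 Δ3=010111111111 | 3Δ
t=11: Δ0=010111111111 Δ1=010111110111 | 1Δ
t=12: Δ0=010111110111 Δ1=010111111111 Δ2=000111111111 Δ3=000111111110 | 3Δ
t=13: Δ0=000111111110 Δ1=000111110110 | 1Δ
t=14: Δ0=000111110110 Δ1=000111111110 Δ2=010111111110 Δ3=010111111111 | 3Δ
t=15: Δ0=010111111111 Δ1=010111110111 | 1Δ
t=16: Δ0=010111110111 Δ1=010111111111 Δ2=000111111111 Δ3=000111111110 | 3Δ

1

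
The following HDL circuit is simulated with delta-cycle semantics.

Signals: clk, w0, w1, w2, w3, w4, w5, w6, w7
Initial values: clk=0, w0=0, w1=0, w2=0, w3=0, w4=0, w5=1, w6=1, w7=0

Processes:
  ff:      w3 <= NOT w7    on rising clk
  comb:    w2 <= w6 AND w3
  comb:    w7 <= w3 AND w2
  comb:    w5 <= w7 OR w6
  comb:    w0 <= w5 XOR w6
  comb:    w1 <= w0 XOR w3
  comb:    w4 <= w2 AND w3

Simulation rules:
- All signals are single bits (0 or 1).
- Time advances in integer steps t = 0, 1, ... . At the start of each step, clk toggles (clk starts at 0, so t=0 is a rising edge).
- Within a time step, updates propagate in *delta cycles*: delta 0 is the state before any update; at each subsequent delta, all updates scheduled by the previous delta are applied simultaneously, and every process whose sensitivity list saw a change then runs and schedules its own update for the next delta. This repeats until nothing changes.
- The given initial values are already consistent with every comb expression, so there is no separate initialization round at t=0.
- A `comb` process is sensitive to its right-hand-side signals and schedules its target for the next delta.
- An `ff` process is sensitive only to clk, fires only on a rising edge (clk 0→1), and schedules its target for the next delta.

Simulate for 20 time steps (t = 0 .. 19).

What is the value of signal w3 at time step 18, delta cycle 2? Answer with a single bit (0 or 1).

[bits: w1,w7,w2,w4,w5,w6,w0,w3,clk]
t=0: Δ0=000011000 Δ1=000011001 Δ2=000011011 Δ3=101011011 Δ4=111111011 | 4Δ
t=1: Δ0=111111011 Δ1=111111010 | 1Δ
t=2: Δ0=111111010 Δ1=111111011 Δ2=111111001 Δ3=000011001 | 3Δ
t=3: Δ0=000011001 Δ1=000011000 | 1Δ
t=4: Δ0=000011000 Δ1=000011001 Δ2=000011011 Δ3=101011011 Δ4=111111011 | 4Δ
t=5: Δ0=111111011 Δ1=111111010 | 1Δ
t=6: Δ0=111111010 Δ1=111111011 Δ2=111111001 Δ3=000011001 | 3Δ
t=7: Δ0=000011001 Δ1=000011000 | 1Δ
t=8: Δ0=000011000 Δ1=000011001 Δ2=000011011 Δ3=101011011 Δ4=111111011 | 4Δ
t=9: Δ0=111111011 Δ1=111111010 | 1Δ
t=10: Δ0=111111010 Δ1=111111011 Δ2=111111001 Δ3=000011001 | 3Δ
t=11: Δ0=000011001 Δ1=000011000 | 1Δ
t=12: Δ0=000011000 Δ1=000011001 Δ2=000011011 Δ3=101011011 Δ4=111111011 | 4Δ
t=13: Δ0=111111011 Δ1=111111010 | 1Δ
t=14: Δ0=111111010 Δ1=111111011 Δ2=111111001 Δ3=000011001 | 3Δ
t=15: Δ0=000011001 Δ1=000011000 | 1Δ
t=16: Δ0=000011000 Δ1=000011001 Δ2=000011011 Δ3=101011011 Δ4=111111011 | 4Δ
t=17: Δ0=111111011 Δ1=111111010 | 1Δ
t=18: Δ0=111111010 Δ1=111111011 Δ2=111111001 Δ3=000011001 | 3Δ
t=19: Δ0=000011001 Δ1=000011000 | 1Δ

0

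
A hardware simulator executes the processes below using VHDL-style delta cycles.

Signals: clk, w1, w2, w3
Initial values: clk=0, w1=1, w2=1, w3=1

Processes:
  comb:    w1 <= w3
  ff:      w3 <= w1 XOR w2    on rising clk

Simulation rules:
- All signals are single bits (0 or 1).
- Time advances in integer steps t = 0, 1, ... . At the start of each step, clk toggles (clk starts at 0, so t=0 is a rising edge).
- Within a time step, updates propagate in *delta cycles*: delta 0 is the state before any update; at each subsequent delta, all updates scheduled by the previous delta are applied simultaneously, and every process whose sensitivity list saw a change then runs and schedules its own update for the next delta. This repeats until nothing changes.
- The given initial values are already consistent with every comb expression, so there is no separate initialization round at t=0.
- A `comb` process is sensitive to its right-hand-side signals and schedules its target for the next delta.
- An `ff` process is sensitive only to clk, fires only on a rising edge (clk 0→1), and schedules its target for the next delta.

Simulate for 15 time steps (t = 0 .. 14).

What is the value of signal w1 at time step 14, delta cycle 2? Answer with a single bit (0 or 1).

t=0 Δ0: w2=1 clk=0 w1=1 w3=1
  Δ1: clk:0→1
  Δ2: w3:1→0
  Δ3: w1:1→0
  (3Δ to stable)
t=1 Δ0: w2=1 clk=1 w1=0 w3=0
  Δ1: clk:1→0
  (1Δ to stable)
t=2 Δ0: w2=1 clk=0 w1=0 w3=0
  Δ1: clk:0→1
  Δ2: w3:0→1
  Δ3: w1:0→1
  (3Δ to stable)
t=3 Δ0: w2=1 clk=1 w1=1 w3=1
  Δ1: clk:1→0
  (1Δ to stable)
t=4 Δ0: w2=1 clk=0 w1=1 w3=1
  Δ1: clk:0→1
  Δ2: w3:1→0
  Δ3: w1:1→0
  (3Δ to stable)
t=5 Δ0: w2=1 clk=1 w1=0 w3=0
  Δ1: clk:1→0
  (1Δ to stable)
t=6 Δ0: w2=1 clk=0 w1=0 w3=0
  Δ1: clk:0→1
  Δ2: w3:0→1
  Δ3: w1:0→1
  (3Δ to stable)
t=7 Δ0: w2=1 clk=1 w1=1 w3=1
  Δ1: clk:1→0
  (1Δ to stable)
t=8 Δ0: w2=1 clk=0 w1=1 w3=1
  Δ1: clk:0→1
  Δ2: w3:1→0
  Δ3: w1:1→0
  (3Δ to stable)
t=9 Δ0: w2=1 clk=1 w1=0 w3=0
  Δ1: clk:1→0
  (1Δ to stable)
t=10 Δ0: w2=1 clk=0 w1=0 w3=0
  Δ1: clk:0→1
  Δ2: w3:0→1
  Δ3: w1:0→1
  (3Δ to stable)
t=11 Δ0: w2=1 clk=1 w1=1 w3=1
  Δ1: clk:1→0
  (1Δ to stable)
t=12 Δ0: w2=1 clk=0 w1=1 w3=1
  Δ1: clk:0→1
  Δ2: w3:1→0
  Δ3: w1:1→0
  (3Δ to stable)
t=13 Δ0: w2=1 clk=1 w1=0 w3=0
  Δ1: clk:1→0
  (1Δ to stable)
t=14 Δ0: w2=1 clk=0 w1=0 w3=0
  Δ1: clk:0→1
  Δ2: w3:0→1
  Δ3: w1:0→1
  (3Δ to stable)

0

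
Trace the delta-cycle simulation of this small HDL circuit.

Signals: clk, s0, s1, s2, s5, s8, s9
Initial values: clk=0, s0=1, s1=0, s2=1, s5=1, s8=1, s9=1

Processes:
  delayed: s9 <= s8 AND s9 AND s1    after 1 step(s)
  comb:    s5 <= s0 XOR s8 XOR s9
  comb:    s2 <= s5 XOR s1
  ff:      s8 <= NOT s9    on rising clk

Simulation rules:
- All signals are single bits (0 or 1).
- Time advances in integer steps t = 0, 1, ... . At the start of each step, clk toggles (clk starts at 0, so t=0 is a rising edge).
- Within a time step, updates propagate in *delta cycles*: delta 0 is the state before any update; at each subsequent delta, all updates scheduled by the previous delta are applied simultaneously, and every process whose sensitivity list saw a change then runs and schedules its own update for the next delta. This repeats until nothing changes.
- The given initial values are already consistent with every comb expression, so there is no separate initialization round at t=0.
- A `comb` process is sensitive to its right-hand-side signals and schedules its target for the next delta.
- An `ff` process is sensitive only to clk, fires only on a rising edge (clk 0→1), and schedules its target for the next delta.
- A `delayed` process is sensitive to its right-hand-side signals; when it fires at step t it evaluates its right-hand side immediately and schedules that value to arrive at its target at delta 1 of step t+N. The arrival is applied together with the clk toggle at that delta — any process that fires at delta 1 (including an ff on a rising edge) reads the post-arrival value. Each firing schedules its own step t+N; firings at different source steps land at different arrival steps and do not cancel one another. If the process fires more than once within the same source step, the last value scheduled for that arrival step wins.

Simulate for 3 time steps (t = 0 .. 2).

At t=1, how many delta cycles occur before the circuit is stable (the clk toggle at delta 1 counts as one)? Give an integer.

3

[bits: s0,clk,s8,s2,s1,s9,s5]
t=0: Δ0=1011011 Δ1=1111011 Δ2=1101011 Δ3=1101010 Δ4=1100010 | 4Δ
t=1: Δ0=1100010 Δ1=1000000 Δ2=1000001 Δ3=1001001 | 3Δ
t=2: Δ0=1001001 Δ1=1101001 Δ2=1111001 Δ3=1111000 Δ4=1110000 | 4Δ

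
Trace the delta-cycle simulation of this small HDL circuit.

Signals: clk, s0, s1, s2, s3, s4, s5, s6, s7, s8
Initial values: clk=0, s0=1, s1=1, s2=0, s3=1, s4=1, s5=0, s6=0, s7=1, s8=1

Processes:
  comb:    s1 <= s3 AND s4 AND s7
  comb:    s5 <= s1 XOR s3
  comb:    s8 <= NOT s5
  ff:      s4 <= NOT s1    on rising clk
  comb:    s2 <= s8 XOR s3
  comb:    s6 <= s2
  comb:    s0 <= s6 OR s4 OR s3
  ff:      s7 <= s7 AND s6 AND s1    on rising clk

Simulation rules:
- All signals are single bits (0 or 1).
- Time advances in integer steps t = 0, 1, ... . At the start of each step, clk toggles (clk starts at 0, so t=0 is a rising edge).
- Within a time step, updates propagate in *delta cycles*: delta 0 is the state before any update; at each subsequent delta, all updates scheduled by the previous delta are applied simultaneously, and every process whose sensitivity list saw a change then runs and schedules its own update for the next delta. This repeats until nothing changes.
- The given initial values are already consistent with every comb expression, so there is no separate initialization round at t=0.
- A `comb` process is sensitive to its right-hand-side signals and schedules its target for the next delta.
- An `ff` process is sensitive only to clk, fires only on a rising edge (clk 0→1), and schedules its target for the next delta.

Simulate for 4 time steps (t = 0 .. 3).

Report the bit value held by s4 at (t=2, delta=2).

1

t=0 Δ0: s1=1 s0=1 s6=0 s8=1 s7=1 s3=1 s5=0 clk=0 s4=1 s2=0
  Δ1: clk:0→1
  Δ2: s7:1→0, s4:1→0
  Δ3: s1:1→0
  Δ4: s5:0→1
  Δ5: s8:1→0
  Δ6: s2:0→1
  Δ7: s6:0→1
  (7Δ to stable)
t=1 Δ0: s1=0 s0=1 s6=1 s8=0 s7=0 s3=1 s5=1 clk=1 s4=0 s2=1
  Δ1: clk:1→0
  (1Δ to stable)
t=2 Δ0: s1=0 s0=1 s6=1 s8=0 s7=0 s3=1 s5=1 clk=0 s4=0 s2=1
  Δ1: clk:0→1
  Δ2: s4:0→1
  (2Δ to stable)
t=3 Δ0: s1=0 s0=1 s6=1 s8=0 s7=0 s3=1 s5=1 clk=1 s4=1 s2=1
  Δ1: clk:1→0
  (1Δ to stable)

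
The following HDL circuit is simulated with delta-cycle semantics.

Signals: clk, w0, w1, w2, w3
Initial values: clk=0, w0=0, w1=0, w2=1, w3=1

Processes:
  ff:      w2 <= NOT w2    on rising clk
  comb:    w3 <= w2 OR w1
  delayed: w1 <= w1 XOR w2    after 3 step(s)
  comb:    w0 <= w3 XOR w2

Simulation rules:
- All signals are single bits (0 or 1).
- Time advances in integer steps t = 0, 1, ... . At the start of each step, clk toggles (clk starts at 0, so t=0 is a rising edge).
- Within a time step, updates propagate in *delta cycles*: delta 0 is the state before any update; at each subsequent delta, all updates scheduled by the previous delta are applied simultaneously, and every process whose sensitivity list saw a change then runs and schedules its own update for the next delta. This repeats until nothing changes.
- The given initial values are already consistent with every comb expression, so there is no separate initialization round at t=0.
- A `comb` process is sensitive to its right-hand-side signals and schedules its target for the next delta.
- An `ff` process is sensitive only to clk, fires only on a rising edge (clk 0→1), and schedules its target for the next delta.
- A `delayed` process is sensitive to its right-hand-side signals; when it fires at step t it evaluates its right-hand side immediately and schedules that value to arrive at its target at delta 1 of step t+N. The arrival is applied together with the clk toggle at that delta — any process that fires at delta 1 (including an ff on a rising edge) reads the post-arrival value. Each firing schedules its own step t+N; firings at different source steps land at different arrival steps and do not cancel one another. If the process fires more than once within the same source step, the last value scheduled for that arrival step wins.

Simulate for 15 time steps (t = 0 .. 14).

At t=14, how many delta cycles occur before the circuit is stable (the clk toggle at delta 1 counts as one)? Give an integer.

[bits: clk,w1,w3,w2,w0]
t=0: Δ0=00110 Δ1=10110 Δ2=10100 Δ3=10001 Δ4=10000 | 4Δ
t=1: Δ0=10000 Δ1=00000 | 1Δ
t=2: Δ0=00000 Δ1=10000 Δ2=10010 Δ3=10111 Δ4=10110 | 4Δ
t=3: Δ0=10110 Δ1=00110 | 1Δ
t=4: Δ0=00110 Δ1=10110 Δ2=10100 Δ3=10001 Δ4=10000 | 4Δ
t=5: Δ0=10000 Δ1=01000 Δ2=01100 Δ3=01101 | 3Δ
t=6: Δ0=01101 Δ1=11101 Δ2=11111 Δ3=11110 | 3Δ
t=7: Δ0=11110 Δ1=00110 | 1Δ
t=8: Δ0=00110 Δ1=11110 Δ2=11100 Δ3=11101 | 3Δ
t=9: Δ0=11101 Δ1=00101 Δ2=00001 Δ3=00000 | 3Δ
t=10: Δ0=00000 Δ1=11000 Δ2=11110 | 2Δ
t=11: Δ0=11110 Δ1=01110 | 1Δ
t=12: Δ0=01110 Δ1=10110 Δ2=10100 Δ3=10001 Δ4=10000 | 4Δ
t=13: Δ0=10000 Δ1=00000 | 1Δ
t=14: Δ0=00000 Δ1=10000 Δ2=10010 Δ3=10111 Δ4=10110 | 4Δ

4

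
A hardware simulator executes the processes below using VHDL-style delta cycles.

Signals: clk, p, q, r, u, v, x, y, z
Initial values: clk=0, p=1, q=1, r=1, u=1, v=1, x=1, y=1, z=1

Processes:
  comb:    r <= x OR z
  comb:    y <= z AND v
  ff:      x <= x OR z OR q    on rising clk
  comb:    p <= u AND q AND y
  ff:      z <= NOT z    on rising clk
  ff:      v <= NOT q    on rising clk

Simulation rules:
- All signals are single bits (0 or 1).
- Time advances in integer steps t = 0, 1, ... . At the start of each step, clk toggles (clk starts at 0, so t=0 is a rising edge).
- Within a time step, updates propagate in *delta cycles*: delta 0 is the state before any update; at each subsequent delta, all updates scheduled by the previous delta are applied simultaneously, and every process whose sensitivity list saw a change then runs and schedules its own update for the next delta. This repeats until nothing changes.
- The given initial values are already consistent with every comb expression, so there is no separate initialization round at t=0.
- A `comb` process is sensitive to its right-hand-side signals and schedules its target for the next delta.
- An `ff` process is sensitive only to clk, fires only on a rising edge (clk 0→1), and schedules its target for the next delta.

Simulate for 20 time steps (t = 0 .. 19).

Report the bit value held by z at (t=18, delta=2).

t0.Δ0 y=1 p=1 z=1 x=1 u=1 v=1 clk=0 r=1 q=1
t0.Δ1 y=1 p=1 z=1 x=1 u=1 v=1 clk=1 r=1 q=1
t0.Δ2 y=1 p=1 z=0 x=1 u=1 v=0 clk=1 r=1 q=1
t0.Δ3 y=0 p=1 z=0 x=1 u=1 v=0 clk=1 r=1 q=1
t0.Δ4 y=0 p=0 z=0 x=1 u=1 v=0 clk=1 r=1 q=1
t1.Δ0 y=0 p=0 z=0 x=1 u=1 v=0 clk=1 r=1 q=1
t1.Δ1 y=0 p=0 z=0 x=1 u=1 v=0 clk=0 r=1 q=1
t2.Δ0 y=0 p=0 z=0 x=1 u=1 v=0 clk=0 r=1 q=1
t2.Δ1 y=0 p=0 z=0 x=1 u=1 v=0 clk=1 r=1 q=1
t2.Δ2 y=0 p=0 z=1 x=1 u=1 v=0 clk=1 r=1 q=1
t3.Δ0 y=0 p=0 z=1 x=1 u=1 v=0 clk=1 r=1 q=1
t3.Δ1 y=0 p=0 z=1 x=1 u=1 v=0 clk=0 r=1 q=1
t4.Δ0 y=0 p=0 z=1 x=1 u=1 v=0 clk=0 r=1 q=1
t4.Δ1 y=0 p=0 z=1 x=1 u=1 v=0 clk=1 r=1 q=1
t4.Δ2 y=0 p=0 z=0 x=1 u=1 v=0 clk=1 r=1 q=1
t5.Δ0 y=0 p=0 z=0 x=1 u=1 v=0 clk=1 r=1 q=1
t5.Δ1 y=0 p=0 z=0 x=1 u=1 v=0 clk=0 r=1 q=1
t6.Δ0 y=0 p=0 z=0 x=1 u=1 v=0 clk=0 r=1 q=1
t6.Δ1 y=0 p=0 z=0 x=1 u=1 v=0 clk=1 r=1 q=1
t6.Δ2 y=0 p=0 z=1 x=1 u=1 v=0 clk=1 r=1 q=1
t7.Δ0 y=0 p=0 z=1 x=1 u=1 v=0 clk=1 r=1 q=1
t7.Δ1 y=0 p=0 z=1 x=1 u=1 v=0 clk=0 r=1 q=1
t8.Δ0 y=0 p=0 z=1 x=1 u=1 v=0 clk=0 r=1 q=1
t8.Δ1 y=0 p=0 z=1 x=1 u=1 v=0 clk=1 r=1 q=1
t8.Δ2 y=0 p=0 z=0 x=1 u=1 v=0 clk=1 r=1 q=1
t9.Δ0 y=0 p=0 z=0 x=1 u=1 v=0 clk=1 r=1 q=1
t9.Δ1 y=0 p=0 z=0 x=1 u=1 v=0 clk=0 r=1 q=1
t10.Δ0 y=0 p=0 z=0 x=1 u=1 v=0 clk=0 r=1 q=1
t10.Δ1 y=0 p=0 z=0 x=1 u=1 v=0 clk=1 r=1 q=1
t10.Δ2 y=0 p=0 z=1 x=1 u=1 v=0 clk=1 r=1 q=1
t11.Δ0 y=0 p=0 z=1 x=1 u=1 v=0 clk=1 r=1 q=1
t11.Δ1 y=0 p=0 z=1 x=1 u=1 v=0 clk=0 r=1 q=1
t12.Δ0 y=0 p=0 z=1 x=1 u=1 v=0 clk=0 r=1 q=1
t12.Δ1 y=0 p=0 z=1 x=1 u=1 v=0 clk=1 r=1 q=1
t12.Δ2 y=0 p=0 z=0 x=1 u=1 v=0 clk=1 r=1 q=1
t13.Δ0 y=0 p=0 z=0 x=1 u=1 v=0 clk=1 r=1 q=1
t13.Δ1 y=0 p=0 z=0 x=1 u=1 v=0 clk=0 r=1 q=1
t14.Δ0 y=0 p=0 z=0 x=1 u=1 v=0 clk=0 r=1 q=1
t14.Δ1 y=0 p=0 z=0 x=1 u=1 v=0 clk=1 r=1 q=1
t14.Δ2 y=0 p=0 z=1 x=1 u=1 v=0 clk=1 r=1 q=1
t15.Δ0 y=0 p=0 z=1 x=1 u=1 v=0 clk=1 r=1 q=1
t15.Δ1 y=0 p=0 z=1 x=1 u=1 v=0 clk=0 r=1 q=1
t16.Δ0 y=0 p=0 z=1 x=1 u=1 v=0 clk=0 r=1 q=1
t16.Δ1 y=0 p=0 z=1 x=1 u=1 v=0 clk=1 r=1 q=1
t16.Δ2 y=0 p=0 z=0 x=1 u=1 v=0 clk=1 r=1 q=1
t17.Δ0 y=0 p=0 z=0 x=1 u=1 v=0 clk=1 r=1 q=1
t17.Δ1 y=0 p=0 z=0 x=1 u=1 v=0 clk=0 r=1 q=1
t18.Δ0 y=0 p=0 z=0 x=1 u=1 v=0 clk=0 r=1 q=1
t18.Δ1 y=0 p=0 z=0 x=1 u=1 v=0 clk=1 r=1 q=1
t18.Δ2 y=0 p=0 z=1 x=1 u=1 v=0 clk=1 r=1 q=1
t19.Δ0 y=0 p=0 z=1 x=1 u=1 v=0 clk=1 r=1 q=1
t19.Δ1 y=0 p=0 z=1 x=1 u=1 v=0 clk=0 r=1 q=1

1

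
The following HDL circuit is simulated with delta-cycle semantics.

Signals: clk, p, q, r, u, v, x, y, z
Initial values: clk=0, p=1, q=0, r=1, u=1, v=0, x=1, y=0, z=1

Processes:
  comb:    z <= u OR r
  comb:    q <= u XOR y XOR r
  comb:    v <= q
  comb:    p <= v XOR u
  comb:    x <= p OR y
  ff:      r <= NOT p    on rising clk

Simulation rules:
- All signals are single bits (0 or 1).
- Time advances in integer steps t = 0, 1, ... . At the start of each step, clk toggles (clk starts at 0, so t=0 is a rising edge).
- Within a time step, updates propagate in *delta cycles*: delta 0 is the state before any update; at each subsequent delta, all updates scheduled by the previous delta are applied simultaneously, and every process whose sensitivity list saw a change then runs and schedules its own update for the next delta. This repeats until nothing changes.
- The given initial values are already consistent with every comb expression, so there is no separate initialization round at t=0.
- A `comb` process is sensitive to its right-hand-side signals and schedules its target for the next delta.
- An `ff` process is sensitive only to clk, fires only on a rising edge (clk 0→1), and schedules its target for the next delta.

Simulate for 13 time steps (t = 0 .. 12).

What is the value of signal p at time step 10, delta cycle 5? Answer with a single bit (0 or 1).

t=0 Δ0: p=1 clk=0 v=0 x=1 r=1 u=1 y=0 q=0 z=1
  Δ1: clk:0→1
  Δ2: r:1→0
  Δ3: q:0→1
  Δ4: v:0→1
  Δ5: p:1→0
  Δ6: x:1→0
  (6Δ to stable)
t=1 Δ0: p=0 clk=1 v=1 x=0 r=0 u=1 y=0 q=1 z=1
  Δ1: clk:1→0
  (1Δ to stable)
t=2 Δ0: p=0 clk=0 v=1 x=0 r=0 u=1 y=0 q=1 z=1
  Δ1: clk:0→1
  Δ2: r:0→1
  Δ3: q:1→0
  Δ4: v:1→0
  Δ5: p:0→1
  Δ6: x:0→1
  (6Δ to stable)
t=3 Δ0: p=1 clk=1 v=0 x=1 r=1 u=1 y=0 q=0 z=1
  Δ1: clk:1→0
  (1Δ to stable)
t=4 Δ0: p=1 clk=0 v=0 x=1 r=1 u=1 y=0 q=0 z=1
  Δ1: clk:0→1
  Δ2: r:1→0
  Δ3: q:0→1
  Δ4: v:0→1
  Δ5: p:1→0
  Δ6: x:1→0
  (6Δ to stable)
t=5 Δ0: p=0 clk=1 v=1 x=0 r=0 u=1 y=0 q=1 z=1
  Δ1: clk:1→0
  (1Δ to stable)
t=6 Δ0: p=0 clk=0 v=1 x=0 r=0 u=1 y=0 q=1 z=1
  Δ1: clk:0→1
  Δ2: r:0→1
  Δ3: q:1→0
  Δ4: v:1→0
  Δ5: p:0→1
  Δ6: x:0→1
  (6Δ to stable)
t=7 Δ0: p=1 clk=1 v=0 x=1 r=1 u=1 y=0 q=0 z=1
  Δ1: clk:1→0
  (1Δ to stable)
t=8 Δ0: p=1 clk=0 v=0 x=1 r=1 u=1 y=0 q=0 z=1
  Δ1: clk:0→1
  Δ2: r:1→0
  Δ3: q:0→1
  Δ4: v:0→1
  Δ5: p:1→0
  Δ6: x:1→0
  (6Δ to stable)
t=9 Δ0: p=0 clk=1 v=1 x=0 r=0 u=1 y=0 q=1 z=1
  Δ1: clk:1→0
  (1Δ to stable)
t=10 Δ0: p=0 clk=0 v=1 x=0 r=0 u=1 y=0 q=1 z=1
  Δ1: clk:0→1
  Δ2: r:0→1
  Δ3: q:1→0
  Δ4: v:1→0
  Δ5: p:0→1
  Δ6: x:0→1
  (6Δ to stable)
t=11 Δ0: p=1 clk=1 v=0 x=1 r=1 u=1 y=0 q=0 z=1
  Δ1: clk:1→0
  (1Δ to stable)
t=12 Δ0: p=1 clk=0 v=0 x=1 r=1 u=1 y=0 q=0 z=1
  Δ1: clk:0→1
  Δ2: r:1→0
  Δ3: q:0→1
  Δ4: v:0→1
  Δ5: p:1→0
  Δ6: x:1→0
  (6Δ to stable)

1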